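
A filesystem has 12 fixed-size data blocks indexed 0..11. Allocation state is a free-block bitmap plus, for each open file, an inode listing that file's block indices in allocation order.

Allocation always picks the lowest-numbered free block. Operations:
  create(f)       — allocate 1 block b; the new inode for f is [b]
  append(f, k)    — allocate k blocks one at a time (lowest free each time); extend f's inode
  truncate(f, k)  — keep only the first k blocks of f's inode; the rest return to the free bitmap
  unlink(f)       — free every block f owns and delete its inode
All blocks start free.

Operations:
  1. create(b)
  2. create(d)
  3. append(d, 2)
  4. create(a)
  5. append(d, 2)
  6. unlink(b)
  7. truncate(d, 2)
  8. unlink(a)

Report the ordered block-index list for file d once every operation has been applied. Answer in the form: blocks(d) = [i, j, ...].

blocks(d) = [1, 2]

  1. create(b)  ⇒  F...........  {b→[0]}
  2. create(d)  ⇒  FF..........  {b→[0]; d→[1]}
  3. append(d, 2)  ⇒  FFFF........  {b→[0]; d→[1, 2, 3]}
  4. create(a)  ⇒  FFFFF.......  {a→[4]; b→[0]; d→[1, 2, 3]}
  5. append(d, 2)  ⇒  FFFFFFF.....  {a→[4]; b→[0]; d→[1, 2, 3, 5, 6]}
  6. unlink(b)  ⇒  .FFFFFF.....  {a→[4]; d→[1, 2, 3, 5, 6]}
  7. truncate(d, 2)  ⇒  .FF.F.......  {a→[4]; d→[1, 2]}
  8. unlink(a)  ⇒  .FF.........  {d→[1, 2]}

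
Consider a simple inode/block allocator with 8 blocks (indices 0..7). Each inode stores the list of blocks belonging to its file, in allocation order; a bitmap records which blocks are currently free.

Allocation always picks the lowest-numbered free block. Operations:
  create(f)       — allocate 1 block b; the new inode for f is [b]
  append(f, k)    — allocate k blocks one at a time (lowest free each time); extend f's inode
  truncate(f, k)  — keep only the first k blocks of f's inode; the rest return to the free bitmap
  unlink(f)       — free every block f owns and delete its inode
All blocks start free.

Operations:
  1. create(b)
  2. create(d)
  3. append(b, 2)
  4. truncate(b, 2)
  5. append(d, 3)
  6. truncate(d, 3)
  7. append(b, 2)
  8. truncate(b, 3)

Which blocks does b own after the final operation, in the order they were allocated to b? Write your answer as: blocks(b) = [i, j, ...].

create(b): bitmap=F....... | b=[0]
create(d): bitmap=FF...... | b=[0] d=[1]
append(b, 2): bitmap=FFFF.... | b=[0, 2, 3] d=[1]
truncate(b, 2): bitmap=FFF..... | b=[0, 2] d=[1]
append(d, 3): bitmap=FFFFFF.. | b=[0, 2] d=[1, 3, 4, 5]
truncate(d, 3): bitmap=FFFFF... | b=[0, 2] d=[1, 3, 4]
append(b, 2): bitmap=FFFFFFF. | b=[0, 2, 5, 6] d=[1, 3, 4]
truncate(b, 3): bitmap=FFFFFF.. | b=[0, 2, 5] d=[1, 3, 4]

blocks(b) = [0, 2, 5]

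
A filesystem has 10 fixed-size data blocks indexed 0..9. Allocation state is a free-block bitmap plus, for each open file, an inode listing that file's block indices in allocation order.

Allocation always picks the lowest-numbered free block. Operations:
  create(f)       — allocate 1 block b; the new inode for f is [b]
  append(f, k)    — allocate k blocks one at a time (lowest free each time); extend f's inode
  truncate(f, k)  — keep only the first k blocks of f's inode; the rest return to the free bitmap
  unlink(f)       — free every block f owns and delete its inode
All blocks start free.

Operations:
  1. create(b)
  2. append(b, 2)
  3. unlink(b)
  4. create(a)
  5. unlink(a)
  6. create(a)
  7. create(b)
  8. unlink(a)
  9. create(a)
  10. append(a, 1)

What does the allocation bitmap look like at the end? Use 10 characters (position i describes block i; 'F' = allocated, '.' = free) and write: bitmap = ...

create(b): bitmap=F......... | b=[0]
append(b, 2): bitmap=FFF....... | b=[0, 1, 2]
unlink(b): bitmap=.......... | 
create(a): bitmap=F......... | a=[0]
unlink(a): bitmap=.......... | 
create(a): bitmap=F......... | a=[0]
create(b): bitmap=FF........ | a=[0] b=[1]
unlink(a): bitmap=.F........ | b=[1]
create(a): bitmap=FF........ | a=[0] b=[1]
append(a, 1): bitmap=FFF....... | a=[0, 2] b=[1]

bitmap = FFF.......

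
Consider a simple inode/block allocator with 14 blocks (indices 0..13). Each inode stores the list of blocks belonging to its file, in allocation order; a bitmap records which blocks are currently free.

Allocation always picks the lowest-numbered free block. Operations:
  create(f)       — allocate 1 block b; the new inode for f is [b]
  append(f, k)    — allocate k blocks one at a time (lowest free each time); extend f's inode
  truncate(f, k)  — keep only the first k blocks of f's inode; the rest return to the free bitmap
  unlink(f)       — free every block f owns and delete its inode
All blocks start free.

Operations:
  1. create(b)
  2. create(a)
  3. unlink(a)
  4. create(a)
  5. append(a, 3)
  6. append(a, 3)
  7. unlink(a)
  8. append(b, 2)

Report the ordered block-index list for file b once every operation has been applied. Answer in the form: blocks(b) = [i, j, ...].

blocks(b) = [0, 1, 2]

[1] create(b) — b=0 (map F.............)
[2] create(a) — a=1 b=0 (map FF............)
[3] unlink(a) — b=0 (map F.............)
[4] create(a) — a=1 b=0 (map FF............)
[5] append(a, 3) — a=1,2,3,4 b=0 (map FFFFF.........)
[6] append(a, 3) — a=1,2,3,4,5,6,7 b=0 (map FFFFFFFF......)
[7] unlink(a) — b=0 (map F.............)
[8] append(b, 2) — b=0,1,2 (map FFF...........)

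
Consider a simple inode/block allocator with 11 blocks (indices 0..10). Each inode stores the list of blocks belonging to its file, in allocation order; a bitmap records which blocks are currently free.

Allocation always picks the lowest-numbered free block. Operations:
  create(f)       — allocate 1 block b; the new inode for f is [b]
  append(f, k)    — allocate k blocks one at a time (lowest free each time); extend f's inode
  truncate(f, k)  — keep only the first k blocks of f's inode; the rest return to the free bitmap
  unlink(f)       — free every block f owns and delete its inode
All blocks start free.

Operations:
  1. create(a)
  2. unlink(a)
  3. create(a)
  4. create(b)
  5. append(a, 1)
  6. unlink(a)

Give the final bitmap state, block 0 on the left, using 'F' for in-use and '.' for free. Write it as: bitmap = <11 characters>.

bitmap = .F.........

  1. create(a)  ⇒  F..........  {a→[0]}
  2. unlink(a)  ⇒  ...........  {}
  3. create(a)  ⇒  F..........  {a→[0]}
  4. create(b)  ⇒  FF.........  {a→[0]; b→[1]}
  5. append(a, 1)  ⇒  FFF........  {a→[0, 2]; b→[1]}
  6. unlink(a)  ⇒  .F.........  {b→[1]}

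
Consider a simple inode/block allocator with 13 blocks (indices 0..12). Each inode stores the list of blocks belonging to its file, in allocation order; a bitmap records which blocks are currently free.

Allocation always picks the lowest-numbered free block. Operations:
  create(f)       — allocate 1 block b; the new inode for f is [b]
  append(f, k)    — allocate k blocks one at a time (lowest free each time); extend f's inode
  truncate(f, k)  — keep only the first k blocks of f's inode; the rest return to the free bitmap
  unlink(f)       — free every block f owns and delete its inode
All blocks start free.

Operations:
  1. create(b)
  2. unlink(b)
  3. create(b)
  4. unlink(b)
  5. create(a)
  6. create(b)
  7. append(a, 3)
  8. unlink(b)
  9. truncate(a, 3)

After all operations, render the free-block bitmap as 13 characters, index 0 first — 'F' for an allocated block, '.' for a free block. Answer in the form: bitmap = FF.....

  1. create(b)  ⇒  F............  {b→[0]}
  2. unlink(b)  ⇒  .............  {}
  3. create(b)  ⇒  F............  {b→[0]}
  4. unlink(b)  ⇒  .............  {}
  5. create(a)  ⇒  F............  {a→[0]}
  6. create(b)  ⇒  FF...........  {a→[0]; b→[1]}
  7. append(a, 3)  ⇒  FFFFF........  {a→[0, 2, 3, 4]; b→[1]}
  8. unlink(b)  ⇒  F.FFF........  {a→[0, 2, 3, 4]}
  9. truncate(a, 3)  ⇒  F.FF.........  {a→[0, 2, 3]}

bitmap = F.FF.........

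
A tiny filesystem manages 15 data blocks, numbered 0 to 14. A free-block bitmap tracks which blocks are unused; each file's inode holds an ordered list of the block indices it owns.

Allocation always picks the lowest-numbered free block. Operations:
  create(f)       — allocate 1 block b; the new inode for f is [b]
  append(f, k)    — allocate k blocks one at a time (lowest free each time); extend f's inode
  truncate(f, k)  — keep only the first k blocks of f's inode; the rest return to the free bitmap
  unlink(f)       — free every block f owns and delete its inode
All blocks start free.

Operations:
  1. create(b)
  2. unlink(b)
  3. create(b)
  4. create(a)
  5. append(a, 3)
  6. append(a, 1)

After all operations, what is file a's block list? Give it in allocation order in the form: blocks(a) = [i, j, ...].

[1] create(b) — b=0 (map F..............)
[2] unlink(b) —  (map ...............)
[3] create(b) — b=0 (map F..............)
[4] create(a) — a=1 b=0 (map FF.............)
[5] append(a, 3) — a=1,2,3,4 b=0 (map FFFFF..........)
[6] append(a, 1) — a=1,2,3,4,5 b=0 (map FFFFFF.........)

blocks(a) = [1, 2, 3, 4, 5]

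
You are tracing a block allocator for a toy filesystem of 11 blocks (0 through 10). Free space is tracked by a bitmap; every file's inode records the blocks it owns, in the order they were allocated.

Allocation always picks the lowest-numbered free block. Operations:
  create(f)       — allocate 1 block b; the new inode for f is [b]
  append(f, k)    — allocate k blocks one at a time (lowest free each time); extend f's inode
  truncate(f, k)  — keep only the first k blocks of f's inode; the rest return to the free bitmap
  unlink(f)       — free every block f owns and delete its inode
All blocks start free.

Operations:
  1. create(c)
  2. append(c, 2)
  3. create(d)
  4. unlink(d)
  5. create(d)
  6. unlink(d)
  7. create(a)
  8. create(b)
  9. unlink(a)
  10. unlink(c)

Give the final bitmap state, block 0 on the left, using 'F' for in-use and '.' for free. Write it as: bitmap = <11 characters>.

  1. create(c)  ⇒  F..........  {c→[0]}
  2. append(c, 2)  ⇒  FFF........  {c→[0, 1, 2]}
  3. create(d)  ⇒  FFFF.......  {c→[0, 1, 2]; d→[3]}
  4. unlink(d)  ⇒  FFF........  {c→[0, 1, 2]}
  5. create(d)  ⇒  FFFF.......  {c→[0, 1, 2]; d→[3]}
  6. unlink(d)  ⇒  FFF........  {c→[0, 1, 2]}
  7. create(a)  ⇒  FFFF.......  {a→[3]; c→[0, 1, 2]}
  8. create(b)  ⇒  FFFFF......  {a→[3]; b→[4]; c→[0, 1, 2]}
  9. unlink(a)  ⇒  FFF.F......  {b→[4]; c→[0, 1, 2]}
  10. unlink(c)  ⇒  ....F......  {b→[4]}

bitmap = ....F......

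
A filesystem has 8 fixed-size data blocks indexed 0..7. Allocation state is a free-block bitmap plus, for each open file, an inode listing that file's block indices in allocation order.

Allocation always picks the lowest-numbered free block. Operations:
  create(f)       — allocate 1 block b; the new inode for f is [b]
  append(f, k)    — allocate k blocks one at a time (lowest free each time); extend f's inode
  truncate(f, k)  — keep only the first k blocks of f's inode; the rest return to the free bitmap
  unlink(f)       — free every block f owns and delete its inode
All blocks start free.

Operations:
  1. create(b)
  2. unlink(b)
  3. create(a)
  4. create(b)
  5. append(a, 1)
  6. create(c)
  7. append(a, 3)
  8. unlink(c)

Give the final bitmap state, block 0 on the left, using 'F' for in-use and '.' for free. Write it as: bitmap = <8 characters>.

  1. create(b)  ⇒  F.......  {b→[0]}
  2. unlink(b)  ⇒  ........  {}
  3. create(a)  ⇒  F.......  {a→[0]}
  4. create(b)  ⇒  FF......  {a→[0]; b→[1]}
  5. append(a, 1)  ⇒  FFF.....  {a→[0, 2]; b→[1]}
  6. create(c)  ⇒  FFFF....  {a→[0, 2]; b→[1]; c→[3]}
  7. append(a, 3)  ⇒  FFFFFFF.  {a→[0, 2, 4, 5, 6]; b→[1]; c→[3]}
  8. unlink(c)  ⇒  FFF.FFF.  {a→[0, 2, 4, 5, 6]; b→[1]}

bitmap = FFF.FFF.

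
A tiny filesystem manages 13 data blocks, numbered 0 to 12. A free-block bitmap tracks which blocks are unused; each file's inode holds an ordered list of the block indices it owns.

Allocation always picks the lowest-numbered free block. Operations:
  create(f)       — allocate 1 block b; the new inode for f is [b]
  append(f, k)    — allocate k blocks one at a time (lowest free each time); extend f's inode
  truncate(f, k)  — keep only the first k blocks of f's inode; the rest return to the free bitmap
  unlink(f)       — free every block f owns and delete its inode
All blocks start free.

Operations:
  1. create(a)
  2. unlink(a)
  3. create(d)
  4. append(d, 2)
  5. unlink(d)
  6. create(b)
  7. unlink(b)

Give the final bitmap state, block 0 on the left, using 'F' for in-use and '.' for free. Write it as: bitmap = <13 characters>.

bitmap = .............

create(a): bitmap=F............ | a=[0]
unlink(a): bitmap=............. | 
create(d): bitmap=F............ | d=[0]
append(d, 2): bitmap=FFF.......... | d=[0, 1, 2]
unlink(d): bitmap=............. | 
create(b): bitmap=F............ | b=[0]
unlink(b): bitmap=............. | 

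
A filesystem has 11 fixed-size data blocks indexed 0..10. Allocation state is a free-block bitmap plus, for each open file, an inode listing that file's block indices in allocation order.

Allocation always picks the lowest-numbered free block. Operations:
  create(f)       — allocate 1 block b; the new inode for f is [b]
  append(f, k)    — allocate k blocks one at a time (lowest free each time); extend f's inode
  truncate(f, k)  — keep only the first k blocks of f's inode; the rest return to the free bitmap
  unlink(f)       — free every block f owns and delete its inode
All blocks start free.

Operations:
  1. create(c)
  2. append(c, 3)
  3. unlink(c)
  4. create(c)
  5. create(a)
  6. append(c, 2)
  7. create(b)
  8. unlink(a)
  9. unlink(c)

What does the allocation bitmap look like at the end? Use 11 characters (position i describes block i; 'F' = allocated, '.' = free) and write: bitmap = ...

bitmap = ....F......

[1] create(c) — c=0 (map F..........)
[2] append(c, 3) — c=0,1,2,3 (map FFFF.......)
[3] unlink(c) —  (map ...........)
[4] create(c) — c=0 (map F..........)
[5] create(a) — a=1 c=0 (map FF.........)
[6] append(c, 2) — a=1 c=0,2,3 (map FFFF.......)
[7] create(b) — a=1 b=4 c=0,2,3 (map FFFFF......)
[8] unlink(a) — b=4 c=0,2,3 (map F.FFF......)
[9] unlink(c) — b=4 (map ....F......)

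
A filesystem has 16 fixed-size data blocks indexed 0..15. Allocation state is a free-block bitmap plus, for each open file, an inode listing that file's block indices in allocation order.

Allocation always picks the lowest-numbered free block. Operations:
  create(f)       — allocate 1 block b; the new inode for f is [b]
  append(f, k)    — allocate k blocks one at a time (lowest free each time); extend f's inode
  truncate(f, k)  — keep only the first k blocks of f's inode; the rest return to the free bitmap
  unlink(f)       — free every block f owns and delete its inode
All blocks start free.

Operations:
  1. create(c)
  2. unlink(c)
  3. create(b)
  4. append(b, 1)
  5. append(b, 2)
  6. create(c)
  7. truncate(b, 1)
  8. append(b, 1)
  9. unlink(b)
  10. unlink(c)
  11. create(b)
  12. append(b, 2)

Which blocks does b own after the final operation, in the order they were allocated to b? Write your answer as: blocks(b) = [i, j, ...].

blocks(b) = [0, 1, 2]

after create(c) → c:[0]  free=[F...............]
after unlink(c) →   free=[................]
after create(b) → b:[0]  free=[F...............]
after append(b, 1) → b:[0, 1]  free=[FF..............]
after append(b, 2) → b:[0, 1, 2, 3]  free=[FFFF............]
after create(c) → b:[0, 1, 2, 3], c:[4]  free=[FFFFF...........]
after truncate(b, 1) → b:[0], c:[4]  free=[F...F...........]
after append(b, 1) → b:[0, 1], c:[4]  free=[FF..F...........]
after unlink(b) → c:[4]  free=[....F...........]
after unlink(c) →   free=[................]
after create(b) → b:[0]  free=[F...............]
after append(b, 2) → b:[0, 1, 2]  free=[FFF.............]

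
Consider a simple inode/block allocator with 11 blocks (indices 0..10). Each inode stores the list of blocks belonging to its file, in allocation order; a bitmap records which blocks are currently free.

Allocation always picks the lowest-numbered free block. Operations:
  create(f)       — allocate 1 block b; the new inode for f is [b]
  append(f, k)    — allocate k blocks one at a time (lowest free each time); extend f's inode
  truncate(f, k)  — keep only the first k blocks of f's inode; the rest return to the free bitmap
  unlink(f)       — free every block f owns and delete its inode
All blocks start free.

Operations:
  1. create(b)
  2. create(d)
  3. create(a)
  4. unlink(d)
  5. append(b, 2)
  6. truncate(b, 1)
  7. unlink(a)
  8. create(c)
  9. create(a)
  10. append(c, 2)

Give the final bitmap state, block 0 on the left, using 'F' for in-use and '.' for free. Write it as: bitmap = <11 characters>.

create(b): bitmap=F.......... | b=[0]
create(d): bitmap=FF......... | b=[0] d=[1]
create(a): bitmap=FFF........ | a=[2] b=[0] d=[1]
unlink(d): bitmap=F.F........ | a=[2] b=[0]
append(b, 2): bitmap=FFFF....... | a=[2] b=[0, 1, 3]
truncate(b, 1): bitmap=F.F........ | a=[2] b=[0]
unlink(a): bitmap=F.......... | b=[0]
create(c): bitmap=FF......... | b=[0] c=[1]
create(a): bitmap=FFF........ | a=[2] b=[0] c=[1]
append(c, 2): bitmap=FFFFF...... | a=[2] b=[0] c=[1, 3, 4]

bitmap = FFFFF......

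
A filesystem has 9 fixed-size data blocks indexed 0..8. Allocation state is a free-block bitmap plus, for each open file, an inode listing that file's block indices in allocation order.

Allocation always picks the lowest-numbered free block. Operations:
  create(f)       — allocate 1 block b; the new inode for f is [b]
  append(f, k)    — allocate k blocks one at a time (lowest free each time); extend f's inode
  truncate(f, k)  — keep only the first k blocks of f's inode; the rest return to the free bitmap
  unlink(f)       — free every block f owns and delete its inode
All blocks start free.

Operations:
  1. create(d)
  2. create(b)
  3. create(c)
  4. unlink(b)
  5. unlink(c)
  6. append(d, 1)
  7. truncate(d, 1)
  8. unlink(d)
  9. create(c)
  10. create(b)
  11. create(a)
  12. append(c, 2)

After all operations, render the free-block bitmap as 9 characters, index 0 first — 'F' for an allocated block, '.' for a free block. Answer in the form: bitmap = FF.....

create(d): bitmap=F........ | d=[0]
create(b): bitmap=FF....... | b=[1] d=[0]
create(c): bitmap=FFF...... | b=[1] c=[2] d=[0]
unlink(b): bitmap=F.F...... | c=[2] d=[0]
unlink(c): bitmap=F........ | d=[0]
append(d, 1): bitmap=FF....... | d=[0, 1]
truncate(d, 1): bitmap=F........ | d=[0]
unlink(d): bitmap=......... | 
create(c): bitmap=F........ | c=[0]
create(b): bitmap=FF....... | b=[1] c=[0]
create(a): bitmap=FFF...... | a=[2] b=[1] c=[0]
append(c, 2): bitmap=FFFFF.... | a=[2] b=[1] c=[0, 3, 4]

bitmap = FFFFF....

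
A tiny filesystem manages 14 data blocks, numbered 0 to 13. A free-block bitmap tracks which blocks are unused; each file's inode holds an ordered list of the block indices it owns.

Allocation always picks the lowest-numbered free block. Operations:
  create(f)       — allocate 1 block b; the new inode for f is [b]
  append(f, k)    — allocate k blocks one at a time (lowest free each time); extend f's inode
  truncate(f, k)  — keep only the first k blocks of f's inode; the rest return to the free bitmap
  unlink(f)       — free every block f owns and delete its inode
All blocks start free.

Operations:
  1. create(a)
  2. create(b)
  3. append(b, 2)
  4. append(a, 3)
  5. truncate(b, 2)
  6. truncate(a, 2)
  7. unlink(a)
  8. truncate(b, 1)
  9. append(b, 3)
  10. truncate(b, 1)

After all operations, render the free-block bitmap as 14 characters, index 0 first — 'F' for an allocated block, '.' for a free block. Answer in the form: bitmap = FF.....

bitmap = .F............

  1. create(a)  ⇒  F.............  {a→[0]}
  2. create(b)  ⇒  FF............  {a→[0]; b→[1]}
  3. append(b, 2)  ⇒  FFFF..........  {a→[0]; b→[1, 2, 3]}
  4. append(a, 3)  ⇒  FFFFFFF.......  {a→[0, 4, 5, 6]; b→[1, 2, 3]}
  5. truncate(b, 2)  ⇒  FFF.FFF.......  {a→[0, 4, 5, 6]; b→[1, 2]}
  6. truncate(a, 2)  ⇒  FFF.F.........  {a→[0, 4]; b→[1, 2]}
  7. unlink(a)  ⇒  .FF...........  {b→[1, 2]}
  8. truncate(b, 1)  ⇒  .F............  {b→[1]}
  9. append(b, 3)  ⇒  FFFF..........  {b→[1, 0, 2, 3]}
  10. truncate(b, 1)  ⇒  .F............  {b→[1]}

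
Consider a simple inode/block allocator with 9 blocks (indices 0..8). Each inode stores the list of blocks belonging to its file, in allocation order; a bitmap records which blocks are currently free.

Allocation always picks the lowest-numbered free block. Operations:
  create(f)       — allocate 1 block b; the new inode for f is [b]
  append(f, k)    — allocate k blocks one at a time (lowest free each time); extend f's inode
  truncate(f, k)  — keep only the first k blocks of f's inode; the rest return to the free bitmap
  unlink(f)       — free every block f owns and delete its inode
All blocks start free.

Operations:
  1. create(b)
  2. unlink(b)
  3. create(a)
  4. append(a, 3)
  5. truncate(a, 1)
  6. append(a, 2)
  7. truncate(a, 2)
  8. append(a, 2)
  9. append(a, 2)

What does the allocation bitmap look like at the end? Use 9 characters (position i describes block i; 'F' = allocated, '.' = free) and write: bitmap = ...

bitmap = FFFFFF...

[1] create(b) — b=0 (map F........)
[2] unlink(b) —  (map .........)
[3] create(a) — a=0 (map F........)
[4] append(a, 3) — a=0,1,2,3 (map FFFF.....)
[5] truncate(a, 1) — a=0 (map F........)
[6] append(a, 2) — a=0,1,2 (map FFF......)
[7] truncate(a, 2) — a=0,1 (map FF.......)
[8] append(a, 2) — a=0,1,2,3 (map FFFF.....)
[9] append(a, 2) — a=0,1,2,3,4,5 (map FFFFFF...)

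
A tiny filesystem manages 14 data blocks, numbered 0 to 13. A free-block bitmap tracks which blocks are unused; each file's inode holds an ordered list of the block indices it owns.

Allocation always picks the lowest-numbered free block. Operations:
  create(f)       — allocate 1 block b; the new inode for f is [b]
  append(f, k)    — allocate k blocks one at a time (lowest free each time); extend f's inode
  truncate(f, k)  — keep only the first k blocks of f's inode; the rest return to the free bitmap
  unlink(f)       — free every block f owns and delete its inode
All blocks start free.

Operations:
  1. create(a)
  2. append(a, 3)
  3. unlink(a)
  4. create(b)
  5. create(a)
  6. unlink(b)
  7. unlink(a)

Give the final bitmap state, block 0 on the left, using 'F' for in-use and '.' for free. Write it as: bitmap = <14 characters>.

  1. create(a)  ⇒  F.............  {a→[0]}
  2. append(a, 3)  ⇒  FFFF..........  {a→[0, 1, 2, 3]}
  3. unlink(a)  ⇒  ..............  {}
  4. create(b)  ⇒  F.............  {b→[0]}
  5. create(a)  ⇒  FF............  {a→[1]; b→[0]}
  6. unlink(b)  ⇒  .F............  {a→[1]}
  7. unlink(a)  ⇒  ..............  {}

bitmap = ..............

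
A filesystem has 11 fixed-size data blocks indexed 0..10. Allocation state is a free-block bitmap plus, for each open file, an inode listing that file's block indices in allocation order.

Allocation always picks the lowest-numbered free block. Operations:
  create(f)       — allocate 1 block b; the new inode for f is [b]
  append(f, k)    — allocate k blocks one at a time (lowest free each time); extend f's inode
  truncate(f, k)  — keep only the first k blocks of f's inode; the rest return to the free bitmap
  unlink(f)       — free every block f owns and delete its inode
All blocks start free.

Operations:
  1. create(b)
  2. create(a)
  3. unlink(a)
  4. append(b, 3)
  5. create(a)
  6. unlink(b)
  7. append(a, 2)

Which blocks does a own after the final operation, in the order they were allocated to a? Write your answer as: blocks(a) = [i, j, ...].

blocks(a) = [4, 0, 1]

[1] create(b) — b=0 (map F..........)
[2] create(a) — a=1 b=0 (map FF.........)
[3] unlink(a) — b=0 (map F..........)
[4] append(b, 3) — b=0,1,2,3 (map FFFF.......)
[5] create(a) — a=4 b=0,1,2,3 (map FFFFF......)
[6] unlink(b) — a=4 (map ....F......)
[7] append(a, 2) — a=4,0,1 (map FF..F......)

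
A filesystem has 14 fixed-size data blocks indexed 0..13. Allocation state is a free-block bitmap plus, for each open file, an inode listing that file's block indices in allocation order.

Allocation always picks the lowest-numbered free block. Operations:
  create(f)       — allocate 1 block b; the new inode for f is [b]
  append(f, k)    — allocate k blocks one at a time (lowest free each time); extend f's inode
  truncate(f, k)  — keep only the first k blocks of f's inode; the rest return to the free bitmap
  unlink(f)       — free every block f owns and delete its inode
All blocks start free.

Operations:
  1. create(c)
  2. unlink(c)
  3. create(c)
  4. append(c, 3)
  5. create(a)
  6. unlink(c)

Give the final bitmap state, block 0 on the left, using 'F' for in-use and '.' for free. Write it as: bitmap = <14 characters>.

bitmap = ....F.........

after create(c) → c:[0]  free=[F.............]
after unlink(c) →   free=[..............]
after create(c) → c:[0]  free=[F.............]
after append(c, 3) → c:[0, 1, 2, 3]  free=[FFFF..........]
after create(a) → a:[4], c:[0, 1, 2, 3]  free=[FFFFF.........]
after unlink(c) → a:[4]  free=[....F.........]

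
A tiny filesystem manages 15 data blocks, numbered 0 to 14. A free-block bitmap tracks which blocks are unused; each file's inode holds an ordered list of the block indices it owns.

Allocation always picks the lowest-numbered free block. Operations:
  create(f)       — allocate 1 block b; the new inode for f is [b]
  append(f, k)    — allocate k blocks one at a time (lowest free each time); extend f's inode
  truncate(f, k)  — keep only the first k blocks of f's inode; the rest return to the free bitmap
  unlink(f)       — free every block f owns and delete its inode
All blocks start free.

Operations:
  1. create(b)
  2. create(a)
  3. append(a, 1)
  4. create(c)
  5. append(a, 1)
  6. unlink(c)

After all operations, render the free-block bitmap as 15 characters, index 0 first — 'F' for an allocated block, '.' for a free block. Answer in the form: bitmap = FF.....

bitmap = FFF.F..........

create(b): bitmap=F.............. | b=[0]
create(a): bitmap=FF............. | a=[1] b=[0]
append(a, 1): bitmap=FFF............ | a=[1, 2] b=[0]
create(c): bitmap=FFFF........... | a=[1, 2] b=[0] c=[3]
append(a, 1): bitmap=FFFFF.......... | a=[1, 2, 4] b=[0] c=[3]
unlink(c): bitmap=FFF.F.......... | a=[1, 2, 4] b=[0]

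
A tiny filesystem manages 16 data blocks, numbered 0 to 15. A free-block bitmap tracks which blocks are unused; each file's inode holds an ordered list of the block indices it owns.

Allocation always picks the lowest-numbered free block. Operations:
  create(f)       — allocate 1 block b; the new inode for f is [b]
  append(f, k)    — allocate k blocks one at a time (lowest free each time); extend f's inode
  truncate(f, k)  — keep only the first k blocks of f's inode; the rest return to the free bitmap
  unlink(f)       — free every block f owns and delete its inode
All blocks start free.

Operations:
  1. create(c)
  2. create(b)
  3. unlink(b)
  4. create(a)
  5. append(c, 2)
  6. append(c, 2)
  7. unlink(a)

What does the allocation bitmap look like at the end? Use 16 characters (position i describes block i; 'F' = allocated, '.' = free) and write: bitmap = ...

bitmap = F.FFFF..........

create(c): bitmap=F............... | c=[0]
create(b): bitmap=FF.............. | b=[1] c=[0]
unlink(b): bitmap=F............... | c=[0]
create(a): bitmap=FF.............. | a=[1] c=[0]
append(c, 2): bitmap=FFFF............ | a=[1] c=[0, 2, 3]
append(c, 2): bitmap=FFFFFF.......... | a=[1] c=[0, 2, 3, 4, 5]
unlink(a): bitmap=F.FFFF.......... | c=[0, 2, 3, 4, 5]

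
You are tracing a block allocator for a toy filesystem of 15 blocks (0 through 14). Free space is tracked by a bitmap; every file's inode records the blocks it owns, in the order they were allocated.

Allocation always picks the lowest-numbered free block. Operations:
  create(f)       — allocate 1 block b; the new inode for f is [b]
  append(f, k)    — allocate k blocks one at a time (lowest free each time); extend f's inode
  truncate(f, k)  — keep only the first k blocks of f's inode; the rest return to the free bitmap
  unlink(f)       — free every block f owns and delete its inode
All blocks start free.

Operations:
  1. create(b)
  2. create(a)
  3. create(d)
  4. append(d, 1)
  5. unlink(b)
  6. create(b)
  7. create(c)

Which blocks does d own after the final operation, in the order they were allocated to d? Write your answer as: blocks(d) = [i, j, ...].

  1. create(b)  ⇒  F..............  {b→[0]}
  2. create(a)  ⇒  FF.............  {a→[1]; b→[0]}
  3. create(d)  ⇒  FFF............  {a→[1]; b→[0]; d→[2]}
  4. append(d, 1)  ⇒  FFFF...........  {a→[1]; b→[0]; d→[2, 3]}
  5. unlink(b)  ⇒  .FFF...........  {a→[1]; d→[2, 3]}
  6. create(b)  ⇒  FFFF...........  {a→[1]; b→[0]; d→[2, 3]}
  7. create(c)  ⇒  FFFFF..........  {a→[1]; b→[0]; c→[4]; d→[2, 3]}

blocks(d) = [2, 3]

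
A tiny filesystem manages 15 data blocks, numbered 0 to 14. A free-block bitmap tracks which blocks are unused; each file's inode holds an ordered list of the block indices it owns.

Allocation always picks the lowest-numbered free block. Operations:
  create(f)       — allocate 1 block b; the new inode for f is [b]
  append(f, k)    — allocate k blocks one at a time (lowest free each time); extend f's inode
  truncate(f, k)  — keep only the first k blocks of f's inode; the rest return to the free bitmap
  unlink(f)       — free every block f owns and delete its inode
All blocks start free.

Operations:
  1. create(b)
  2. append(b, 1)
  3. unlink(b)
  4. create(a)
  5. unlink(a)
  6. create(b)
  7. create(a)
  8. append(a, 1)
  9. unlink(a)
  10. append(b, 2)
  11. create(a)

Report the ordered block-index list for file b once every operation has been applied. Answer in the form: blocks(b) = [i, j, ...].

blocks(b) = [0, 1, 2]

[1] create(b) — b=0 (map F..............)
[2] append(b, 1) — b=0,1 (map FF.............)
[3] unlink(b) —  (map ...............)
[4] create(a) — a=0 (map F..............)
[5] unlink(a) —  (map ...............)
[6] create(b) — b=0 (map F..............)
[7] create(a) — a=1 b=0 (map FF.............)
[8] append(a, 1) — a=1,2 b=0 (map FFF............)
[9] unlink(a) — b=0 (map F..............)
[10] append(b, 2) — b=0,1,2 (map FFF............)
[11] create(a) — a=3 b=0,1,2 (map FFFF...........)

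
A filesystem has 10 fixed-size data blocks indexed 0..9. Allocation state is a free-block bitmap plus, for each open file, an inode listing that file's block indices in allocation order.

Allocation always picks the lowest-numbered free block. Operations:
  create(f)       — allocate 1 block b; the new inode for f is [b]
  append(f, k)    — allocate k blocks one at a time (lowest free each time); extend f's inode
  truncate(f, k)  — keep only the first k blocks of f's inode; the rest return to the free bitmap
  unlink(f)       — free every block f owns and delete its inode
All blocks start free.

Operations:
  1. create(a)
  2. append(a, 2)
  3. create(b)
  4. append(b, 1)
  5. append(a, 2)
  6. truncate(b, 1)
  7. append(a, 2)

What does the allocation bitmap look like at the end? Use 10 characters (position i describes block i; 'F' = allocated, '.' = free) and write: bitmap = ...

bitmap = FFFFFFFF..

create(a): bitmap=F......... | a=[0]
append(a, 2): bitmap=FFF....... | a=[0, 1, 2]
create(b): bitmap=FFFF...... | a=[0, 1, 2] b=[3]
append(b, 1): bitmap=FFFFF..... | a=[0, 1, 2] b=[3, 4]
append(a, 2): bitmap=FFFFFFF... | a=[0, 1, 2, 5, 6] b=[3, 4]
truncate(b, 1): bitmap=FFFF.FF... | a=[0, 1, 2, 5, 6] b=[3]
append(a, 2): bitmap=FFFFFFFF.. | a=[0, 1, 2, 5, 6, 4, 7] b=[3]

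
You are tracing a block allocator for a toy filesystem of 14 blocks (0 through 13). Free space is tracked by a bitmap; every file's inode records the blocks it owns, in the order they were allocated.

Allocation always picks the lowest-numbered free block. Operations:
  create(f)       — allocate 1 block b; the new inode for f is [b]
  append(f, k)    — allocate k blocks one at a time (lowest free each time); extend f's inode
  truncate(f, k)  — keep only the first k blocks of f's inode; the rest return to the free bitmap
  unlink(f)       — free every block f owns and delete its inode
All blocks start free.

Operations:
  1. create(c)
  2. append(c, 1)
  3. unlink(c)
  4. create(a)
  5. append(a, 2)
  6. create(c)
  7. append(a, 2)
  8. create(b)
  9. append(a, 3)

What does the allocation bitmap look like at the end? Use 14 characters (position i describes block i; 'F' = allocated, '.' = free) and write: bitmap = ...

  1. create(c)  ⇒  F.............  {c→[0]}
  2. append(c, 1)  ⇒  FF............  {c→[0, 1]}
  3. unlink(c)  ⇒  ..............  {}
  4. create(a)  ⇒  F.............  {a→[0]}
  5. append(a, 2)  ⇒  FFF...........  {a→[0, 1, 2]}
  6. create(c)  ⇒  FFFF..........  {a→[0, 1, 2]; c→[3]}
  7. append(a, 2)  ⇒  FFFFFF........  {a→[0, 1, 2, 4, 5]; c→[3]}
  8. create(b)  ⇒  FFFFFFF.......  {a→[0, 1, 2, 4, 5]; b→[6]; c→[3]}
  9. append(a, 3)  ⇒  FFFFFFFFFF....  {a→[0, 1, 2, 4, 5, 7, 8, 9]; b→[6]; c→[3]}

bitmap = FFFFFFFFFF....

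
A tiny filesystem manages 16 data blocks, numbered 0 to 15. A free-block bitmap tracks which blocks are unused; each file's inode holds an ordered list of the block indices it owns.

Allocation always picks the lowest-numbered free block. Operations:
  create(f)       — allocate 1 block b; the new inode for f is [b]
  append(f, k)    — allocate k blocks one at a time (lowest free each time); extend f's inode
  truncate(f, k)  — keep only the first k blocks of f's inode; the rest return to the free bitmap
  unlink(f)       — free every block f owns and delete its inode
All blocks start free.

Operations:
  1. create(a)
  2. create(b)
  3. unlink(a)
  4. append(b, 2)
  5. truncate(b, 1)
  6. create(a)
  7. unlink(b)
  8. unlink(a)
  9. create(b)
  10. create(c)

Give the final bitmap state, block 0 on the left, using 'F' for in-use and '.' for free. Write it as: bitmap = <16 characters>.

bitmap = FF..............

create(a): bitmap=F............... | a=[0]
create(b): bitmap=FF.............. | a=[0] b=[1]
unlink(a): bitmap=.F.............. | b=[1]
append(b, 2): bitmap=FFF............. | b=[1, 0, 2]
truncate(b, 1): bitmap=.F.............. | b=[1]
create(a): bitmap=FF.............. | a=[0] b=[1]
unlink(b): bitmap=F............... | a=[0]
unlink(a): bitmap=................ | 
create(b): bitmap=F............... | b=[0]
create(c): bitmap=FF.............. | b=[0] c=[1]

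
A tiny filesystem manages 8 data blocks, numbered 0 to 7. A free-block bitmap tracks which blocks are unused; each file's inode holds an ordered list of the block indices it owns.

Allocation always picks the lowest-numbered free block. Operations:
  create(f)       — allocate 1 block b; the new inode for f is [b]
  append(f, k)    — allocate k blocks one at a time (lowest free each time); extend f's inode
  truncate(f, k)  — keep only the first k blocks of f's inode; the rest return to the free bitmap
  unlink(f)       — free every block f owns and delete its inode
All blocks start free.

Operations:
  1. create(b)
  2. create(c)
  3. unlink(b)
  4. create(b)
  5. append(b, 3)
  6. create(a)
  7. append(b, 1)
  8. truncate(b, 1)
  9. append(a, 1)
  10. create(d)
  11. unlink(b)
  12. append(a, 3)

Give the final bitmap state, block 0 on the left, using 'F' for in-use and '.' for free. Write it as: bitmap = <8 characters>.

bitmap = FFFFFFF.

after create(b) → b:[0]  free=[F.......]
after create(c) → b:[0], c:[1]  free=[FF......]
after unlink(b) → c:[1]  free=[.F......]
after create(b) → b:[0], c:[1]  free=[FF......]
after append(b, 3) → b:[0, 2, 3, 4], c:[1]  free=[FFFFF...]
after create(a) → a:[5], b:[0, 2, 3, 4], c:[1]  free=[FFFFFF..]
after append(b, 1) → a:[5], b:[0, 2, 3, 4, 6], c:[1]  free=[FFFFFFF.]
after truncate(b, 1) → a:[5], b:[0], c:[1]  free=[FF...F..]
after append(a, 1) → a:[5, 2], b:[0], c:[1]  free=[FFF..F..]
after create(d) → a:[5, 2], b:[0], c:[1], d:[3]  free=[FFFF.F..]
after unlink(b) → a:[5, 2], c:[1], d:[3]  free=[.FFF.F..]
after append(a, 3) → a:[5, 2, 0, 4, 6], c:[1], d:[3]  free=[FFFFFFF.]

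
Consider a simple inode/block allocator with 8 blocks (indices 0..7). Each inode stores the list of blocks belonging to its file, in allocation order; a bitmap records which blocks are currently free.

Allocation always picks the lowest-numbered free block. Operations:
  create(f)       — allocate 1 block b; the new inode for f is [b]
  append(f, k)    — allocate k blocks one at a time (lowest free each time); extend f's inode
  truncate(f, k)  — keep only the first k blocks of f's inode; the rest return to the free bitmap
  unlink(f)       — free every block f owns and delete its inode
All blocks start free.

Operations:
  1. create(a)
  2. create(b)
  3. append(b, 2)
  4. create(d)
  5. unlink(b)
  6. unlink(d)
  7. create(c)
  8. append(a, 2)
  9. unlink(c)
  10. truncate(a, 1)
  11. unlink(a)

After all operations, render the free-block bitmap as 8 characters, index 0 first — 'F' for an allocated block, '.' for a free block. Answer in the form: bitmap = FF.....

bitmap = ........

create(a): bitmap=F....... | a=[0]
create(b): bitmap=FF...... | a=[0] b=[1]
append(b, 2): bitmap=FFFF.... | a=[0] b=[1, 2, 3]
create(d): bitmap=FFFFF... | a=[0] b=[1, 2, 3] d=[4]
unlink(b): bitmap=F...F... | a=[0] d=[4]
unlink(d): bitmap=F....... | a=[0]
create(c): bitmap=FF...... | a=[0] c=[1]
append(a, 2): bitmap=FFFF.... | a=[0, 2, 3] c=[1]
unlink(c): bitmap=F.FF.... | a=[0, 2, 3]
truncate(a, 1): bitmap=F....... | a=[0]
unlink(a): bitmap=........ | 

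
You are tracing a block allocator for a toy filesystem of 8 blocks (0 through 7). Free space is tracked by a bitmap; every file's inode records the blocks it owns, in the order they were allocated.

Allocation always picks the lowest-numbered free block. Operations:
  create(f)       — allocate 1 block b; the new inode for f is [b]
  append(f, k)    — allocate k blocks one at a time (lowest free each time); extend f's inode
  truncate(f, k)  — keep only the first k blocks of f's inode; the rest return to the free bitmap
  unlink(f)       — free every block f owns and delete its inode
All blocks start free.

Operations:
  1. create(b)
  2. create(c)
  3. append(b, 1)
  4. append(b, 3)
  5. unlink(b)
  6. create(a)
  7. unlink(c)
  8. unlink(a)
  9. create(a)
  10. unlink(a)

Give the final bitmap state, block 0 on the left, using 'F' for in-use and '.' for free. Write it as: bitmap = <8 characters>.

create(b): bitmap=F....... | b=[0]
create(c): bitmap=FF...... | b=[0] c=[1]
append(b, 1): bitmap=FFF..... | b=[0, 2] c=[1]
append(b, 3): bitmap=FFFFFF.. | b=[0, 2, 3, 4, 5] c=[1]
unlink(b): bitmap=.F...... | c=[1]
create(a): bitmap=FF...... | a=[0] c=[1]
unlink(c): bitmap=F....... | a=[0]
unlink(a): bitmap=........ | 
create(a): bitmap=F....... | a=[0]
unlink(a): bitmap=........ | 

bitmap = ........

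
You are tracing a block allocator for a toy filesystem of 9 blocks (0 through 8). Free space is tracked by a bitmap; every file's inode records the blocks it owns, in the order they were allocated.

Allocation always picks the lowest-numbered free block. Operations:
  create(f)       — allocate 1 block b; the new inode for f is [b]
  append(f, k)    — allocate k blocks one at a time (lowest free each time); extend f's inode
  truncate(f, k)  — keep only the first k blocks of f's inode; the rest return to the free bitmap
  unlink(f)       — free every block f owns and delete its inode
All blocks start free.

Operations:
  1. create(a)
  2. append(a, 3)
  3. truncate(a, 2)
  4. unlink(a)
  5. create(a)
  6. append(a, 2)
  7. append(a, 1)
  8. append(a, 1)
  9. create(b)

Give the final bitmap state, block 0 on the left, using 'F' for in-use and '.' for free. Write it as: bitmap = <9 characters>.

[1] create(a) — a=0 (map F........)
[2] append(a, 3) — a=0,1,2,3 (map FFFF.....)
[3] truncate(a, 2) — a=0,1 (map FF.......)
[4] unlink(a) —  (map .........)
[5] create(a) — a=0 (map F........)
[6] append(a, 2) — a=0,1,2 (map FFF......)
[7] append(a, 1) — a=0,1,2,3 (map FFFF.....)
[8] append(a, 1) — a=0,1,2,3,4 (map FFFFF....)
[9] create(b) — a=0,1,2,3,4 b=5 (map FFFFFF...)

bitmap = FFFFFF...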